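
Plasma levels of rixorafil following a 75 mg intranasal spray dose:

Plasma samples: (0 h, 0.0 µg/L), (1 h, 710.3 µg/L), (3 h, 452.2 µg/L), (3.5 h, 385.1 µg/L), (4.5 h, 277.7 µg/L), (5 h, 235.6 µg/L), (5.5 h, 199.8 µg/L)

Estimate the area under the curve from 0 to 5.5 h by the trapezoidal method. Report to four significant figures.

Trapezoidal AUC_0→5.5:
  [0→1]: (0.0+710.3)/2 × 1 = 355.15
  [1→3]: (710.3+452.2)/2 × 2 = 1162.5
  [3→3.5]: (452.2+385.1)/2 × 0.5 = 209.325
  [3.5→4.5]: (385.1+277.7)/2 × 1 = 331.4
  [4.5→5]: (277.7+235.6)/2 × 0.5 = 128.325
  [5→5.5]: (235.6+199.8)/2 × 0.5 = 108.85
  Sum = 2295.55 µg/L·h

AUC = 2296 µg/L·h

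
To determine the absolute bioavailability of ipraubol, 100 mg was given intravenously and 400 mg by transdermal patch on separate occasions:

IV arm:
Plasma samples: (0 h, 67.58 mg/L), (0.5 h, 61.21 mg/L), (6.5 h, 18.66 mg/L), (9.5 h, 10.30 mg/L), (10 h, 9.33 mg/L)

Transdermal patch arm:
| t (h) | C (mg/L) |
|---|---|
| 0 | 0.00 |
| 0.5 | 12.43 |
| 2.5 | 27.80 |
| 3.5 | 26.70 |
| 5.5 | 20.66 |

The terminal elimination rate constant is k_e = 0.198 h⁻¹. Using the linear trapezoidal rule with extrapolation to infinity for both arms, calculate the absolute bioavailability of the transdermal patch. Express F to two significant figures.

F = 0.15

Trapezoidal AUC_0→10 (IV):
  [0→0.5]: (67.58+61.21)/2 × 0.5 = 32.1975
  [0.5→6.5]: (61.21+18.66)/2 × 6 = 239.61
  [6.5→9.5]: (18.66+10.30)/2 × 3 = 43.44
  [9.5→10]: (10.30+9.33)/2 × 0.5 = 4.9075
  Sum = 320.155 mg/L·h
IV tail: 9.33/0.198 = 47.121; AUC_iv,0→∞ = 320.155 + 47.121 = 367.276 mg/L·h
Trapezoidal AUC_0→5.5 (transdermal patch):
  [0→0.5]: (0.00+12.43)/2 × 0.5 = 3.1075
  [0.5→2.5]: (12.43+27.80)/2 × 2 = 40.23
  [2.5→3.5]: (27.80+26.70)/2 × 1 = 27.25
  [3.5→5.5]: (26.70+20.66)/2 × 2 = 47.36
  Sum = 117.9475 mg/L·h
transdermal patch tail: 20.66/0.198 = 104.343; AUC_ev,0→∞ = 117.9475 + 104.343 = 222.2905 mg/L·h
F = (AUC_ev/D_ev)/(AUC_iv/D_iv) = (222.2905/400)/(367.276/100) = 0.55572625/3.67276 = 0.1513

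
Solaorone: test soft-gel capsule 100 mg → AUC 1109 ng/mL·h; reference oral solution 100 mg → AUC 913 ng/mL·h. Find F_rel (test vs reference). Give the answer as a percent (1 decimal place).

F_rel = (AUC_test/D_test) / (AUC_ref/D_ref)
      = (1109/100) / (913/100)
      = 11.09 / 9.13 = 1.2147 = 121.47%

F_rel = 121.5%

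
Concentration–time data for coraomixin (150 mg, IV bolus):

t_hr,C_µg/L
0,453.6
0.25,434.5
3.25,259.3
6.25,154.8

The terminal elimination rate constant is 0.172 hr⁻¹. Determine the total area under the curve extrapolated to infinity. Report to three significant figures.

AUC = 2670 µg/L·hr

Trapezoidal AUC_0→6.25:
  [0→0.25]: (453.6+434.5)/2 × 0.25 = 111.0125
  [0.25→3.25]: (434.5+259.3)/2 × 3 = 1040.7
  [3.25→6.25]: (259.3+154.8)/2 × 3 = 621.15
  Sum = 1772.8625 µg/L·hr
Extrapolated tail: C_last / k_e = 154.8 / 0.172 = 900.000
AUC_0→∞ = 1772.8625 + 900.000 = 2672.8625 µg/L·hr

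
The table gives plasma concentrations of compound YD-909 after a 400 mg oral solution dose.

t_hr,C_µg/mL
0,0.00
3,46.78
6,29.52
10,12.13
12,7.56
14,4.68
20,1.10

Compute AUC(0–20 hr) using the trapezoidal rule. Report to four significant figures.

Trapezoidal AUC_0→20:
  [0→3]: (0.00+46.78)/2 × 3 = 70.17
  [3→6]: (46.78+29.52)/2 × 3 = 114.45
  [6→10]: (29.52+12.13)/2 × 4 = 83.3
  [10→12]: (12.13+7.56)/2 × 2 = 19.69
  [12→14]: (7.56+4.68)/2 × 2 = 12.24
  [14→20]: (4.68+1.10)/2 × 6 = 17.34
  Sum = 317.19 µg/mL·hr

AUC = 317.2 µg/mL·hr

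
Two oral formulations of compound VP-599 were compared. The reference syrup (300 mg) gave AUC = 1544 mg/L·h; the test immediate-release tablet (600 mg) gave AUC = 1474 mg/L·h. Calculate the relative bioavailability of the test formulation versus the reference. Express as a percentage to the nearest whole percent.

F_rel = 48%

F_rel = (AUC_test/D_test) / (AUC_ref/D_ref)
      = (1474/600) / (1544/300)
      = 2.45667 / 5.14667 = 0.4773 = 47.73%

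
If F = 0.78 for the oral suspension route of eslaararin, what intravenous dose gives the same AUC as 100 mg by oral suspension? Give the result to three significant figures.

D_iv = 78.0 mg

Systemic exposure from an extravascular dose = F × D_ev, so the equivalent IV dose is F × D_ev.
D_iv = F × D_ev = 0.78 × 100 = 78 mg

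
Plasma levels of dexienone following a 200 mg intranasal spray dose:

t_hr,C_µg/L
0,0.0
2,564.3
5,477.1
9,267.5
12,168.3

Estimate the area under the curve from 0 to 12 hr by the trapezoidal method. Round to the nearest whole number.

Trapezoidal AUC_0→12:
  [0→2]: (0.0+564.3)/2 × 2 = 564.3
  [2→5]: (564.3+477.1)/2 × 3 = 1562.1
  [5→9]: (477.1+267.5)/2 × 4 = 1489.2
  [9→12]: (267.5+168.3)/2 × 3 = 653.7
  Sum = 4269.3 µg/L·hr

AUC = 4269 µg/L·hr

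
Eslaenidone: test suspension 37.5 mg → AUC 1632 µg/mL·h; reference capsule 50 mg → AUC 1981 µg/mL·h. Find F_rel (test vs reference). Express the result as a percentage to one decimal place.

F_rel = 109.8%

F_rel = (AUC_test/D_test) / (AUC_ref/D_ref)
      = (1632/37.5) / (1981/50)
      = 43.52 / 39.62 = 1.0984 = 109.84%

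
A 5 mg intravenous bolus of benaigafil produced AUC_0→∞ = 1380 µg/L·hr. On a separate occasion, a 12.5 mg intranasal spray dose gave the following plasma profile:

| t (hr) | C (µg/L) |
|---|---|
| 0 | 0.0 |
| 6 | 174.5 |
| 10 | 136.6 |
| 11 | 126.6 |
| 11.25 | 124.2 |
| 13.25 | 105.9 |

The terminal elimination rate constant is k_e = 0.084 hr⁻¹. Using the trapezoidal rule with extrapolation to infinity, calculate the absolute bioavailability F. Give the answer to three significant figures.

Trapezoidal AUC_0→13.25 (intranasal spray):
  [0→6]: (0.0+174.5)/2 × 6 = 523.5
  [6→10]: (174.5+136.6)/2 × 4 = 622.2
  [10→11]: (136.6+126.6)/2 × 1 = 131.6
  [11→11.25]: (126.6+124.2)/2 × 0.25 = 31.35
  [11.25→13.25]: (124.2+105.9)/2 × 2 = 230.1
  Sum = 1538.75 µg/L·hr
Tail: C_last/k_e = 105.9/0.084 = 1260.714
AUC_0→∞ (intranasal spray) = 1538.75 + 1260.714 = 2799.464 µg/L·hr
F = (AUC_ev/D_ev)/(AUC_iv/D_iv) = (2799.464/12.5)/(1380/5) = 223.95712/276 = 0.8114

F = 0.811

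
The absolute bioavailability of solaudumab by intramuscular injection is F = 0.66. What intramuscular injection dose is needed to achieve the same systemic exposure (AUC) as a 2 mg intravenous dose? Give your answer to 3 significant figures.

For equal systemic exposure: F × D_ev = D_iv
D_ev = D_iv / F = 2 / 0.66 = 3.0303 mg

D_intramuscular = 3.03 mg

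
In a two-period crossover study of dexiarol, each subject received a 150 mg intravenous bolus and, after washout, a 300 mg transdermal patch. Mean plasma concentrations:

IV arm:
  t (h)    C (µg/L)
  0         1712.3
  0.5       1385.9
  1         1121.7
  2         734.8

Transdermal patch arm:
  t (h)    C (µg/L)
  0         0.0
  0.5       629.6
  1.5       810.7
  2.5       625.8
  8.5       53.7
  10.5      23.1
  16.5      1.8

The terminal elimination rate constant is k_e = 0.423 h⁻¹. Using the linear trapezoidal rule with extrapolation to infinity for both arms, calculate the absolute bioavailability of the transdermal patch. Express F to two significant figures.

F = 0.47

Trapezoidal AUC_0→2 (IV):
  [0→0.5]: (1712.3+1385.9)/2 × 0.5 = 774.55
  [0.5→1]: (1385.9+1121.7)/2 × 0.5 = 626.9
  [1→2]: (1121.7+734.8)/2 × 1 = 928.25
  Sum = 2329.7 µg/L·h
IV tail: 734.8/0.423 = 1737.116; AUC_iv,0→∞ = 2329.7 + 1737.116 = 4066.816 µg/L·h
Trapezoidal AUC_0→16.5 (transdermal patch):
  [0→0.5]: (0.0+629.6)/2 × 0.5 = 157.4
  [0.5→1.5]: (629.6+810.7)/2 × 1 = 720.15
  [1.5→2.5]: (810.7+625.8)/2 × 1 = 718.25
  [2.5→8.5]: (625.8+53.7)/2 × 6 = 2038.5
  [8.5→10.5]: (53.7+23.1)/2 × 2 = 76.8
  [10.5→16.5]: (23.1+1.8)/2 × 6 = 74.7
  Sum = 3785.8 µg/L·h
transdermal patch tail: 1.8/0.423 = 4.255; AUC_ev,0→∞ = 3785.8 + 4.255 = 3790.055 µg/L·h
F = (AUC_ev/D_ev)/(AUC_iv/D_iv) = (3790.055/300)/(4066.816/150) = 12.6335/27.1121 = 0.4660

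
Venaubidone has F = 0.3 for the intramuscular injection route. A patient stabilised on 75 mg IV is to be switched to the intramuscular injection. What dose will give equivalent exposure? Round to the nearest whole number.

D_intramuscular = 250 mg

For equal systemic exposure: F × D_ev = D_iv
D_ev = D_iv / F = 75 / 0.3 = 250 mg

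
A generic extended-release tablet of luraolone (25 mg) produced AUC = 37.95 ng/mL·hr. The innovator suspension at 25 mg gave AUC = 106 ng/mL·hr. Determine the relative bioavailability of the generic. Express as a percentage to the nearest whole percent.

F_rel = (AUC_test/D_test) / (AUC_ref/D_ref)
      = (37.95/25) / (106/25)
      = 1.518 / 4.24 = 0.3580 = 35.80%

F_rel = 36%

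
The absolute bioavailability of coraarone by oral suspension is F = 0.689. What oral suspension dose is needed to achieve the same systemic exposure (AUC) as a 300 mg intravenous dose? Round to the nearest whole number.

For equal systemic exposure: F × D_ev = D_iv
D_ev = D_iv / F = 300 / 0.689 = 435.414 mg

D_oral = 435 mg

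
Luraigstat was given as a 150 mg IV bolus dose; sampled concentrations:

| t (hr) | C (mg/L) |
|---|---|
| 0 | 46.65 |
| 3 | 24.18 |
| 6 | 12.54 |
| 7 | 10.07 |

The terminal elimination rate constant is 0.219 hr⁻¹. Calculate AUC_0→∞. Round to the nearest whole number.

AUC = 219 mg/L·hr

Trapezoidal AUC_0→7:
  [0→3]: (46.65+24.18)/2 × 3 = 106.245
  [3→6]: (24.18+12.54)/2 × 3 = 55.08
  [6→7]: (12.54+10.07)/2 × 1 = 11.305
  Sum = 172.63 mg/L·hr
Extrapolated tail: C_last / k_e = 10.07 / 0.219 = 45.982
AUC_0→∞ = 172.63 + 45.982 = 218.612 mg/L·hr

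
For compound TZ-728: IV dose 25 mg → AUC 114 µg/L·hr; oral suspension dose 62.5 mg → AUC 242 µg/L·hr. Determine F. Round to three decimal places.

F = (AUC_ev / D_ev) / (AUC_iv / D_iv)
  = (242/62.5) / (114/25)
  = 3.872 / 4.56 = 0.8491

F = 0.849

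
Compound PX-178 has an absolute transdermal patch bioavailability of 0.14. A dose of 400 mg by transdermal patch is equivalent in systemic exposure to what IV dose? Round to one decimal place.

Systemic exposure from an extravascular dose = F × D_ev, so the equivalent IV dose is F × D_ev.
D_iv = F × D_ev = 0.14 × 400 = 56 mg

D_iv = 56.0 mg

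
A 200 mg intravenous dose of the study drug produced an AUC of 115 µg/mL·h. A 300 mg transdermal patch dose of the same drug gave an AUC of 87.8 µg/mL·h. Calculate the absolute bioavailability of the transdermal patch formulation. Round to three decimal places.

F = (AUC_ev / D_ev) / (AUC_iv / D_iv)
  = (87.8/300) / (115/200)
  = 0.292667 / 0.575 = 0.5090

F = 0.509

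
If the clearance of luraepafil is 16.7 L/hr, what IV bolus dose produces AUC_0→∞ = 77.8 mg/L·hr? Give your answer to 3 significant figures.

Dose_iv = CL × AUC_0→∞
     = 16.7 × 77.8 = 1299.26 mg

Dose = 1300 mg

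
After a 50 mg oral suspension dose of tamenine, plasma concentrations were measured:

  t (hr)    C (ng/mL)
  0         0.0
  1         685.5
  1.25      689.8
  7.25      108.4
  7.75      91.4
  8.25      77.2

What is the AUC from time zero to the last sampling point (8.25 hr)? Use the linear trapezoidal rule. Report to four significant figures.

Trapezoidal AUC_0→8.25:
  [0→1]: (0.0+685.5)/2 × 1 = 342.75
  [1→1.25]: (685.5+689.8)/2 × 0.25 = 171.9125
  [1.25→7.25]: (689.8+108.4)/2 × 6 = 2394.6
  [7.25→7.75]: (108.4+91.4)/2 × 0.5 = 49.95
  [7.75→8.25]: (91.4+77.2)/2 × 0.5 = 42.15
  Sum = 3001.3625 ng/mL·hr

AUC = 3001 ng/mL·hr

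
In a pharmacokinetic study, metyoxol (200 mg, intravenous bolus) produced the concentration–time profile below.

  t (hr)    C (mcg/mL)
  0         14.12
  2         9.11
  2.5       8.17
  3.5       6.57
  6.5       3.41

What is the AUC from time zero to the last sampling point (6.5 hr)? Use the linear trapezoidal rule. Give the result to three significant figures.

Trapezoidal AUC_0→6.5:
  [0→2]: (14.12+9.11)/2 × 2 = 23.23
  [2→2.5]: (9.11+8.17)/2 × 0.5 = 4.32
  [2.5→3.5]: (8.17+6.57)/2 × 1 = 7.37
  [3.5→6.5]: (6.57+3.41)/2 × 3 = 14.97
  Sum = 49.89 mcg/mL·hr

AUC = 49.9 mcg/mL·hr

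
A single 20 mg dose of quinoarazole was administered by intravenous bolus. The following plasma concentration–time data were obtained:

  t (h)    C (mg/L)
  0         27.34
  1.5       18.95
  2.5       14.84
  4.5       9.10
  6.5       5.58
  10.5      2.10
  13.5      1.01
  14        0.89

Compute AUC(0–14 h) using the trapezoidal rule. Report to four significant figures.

Trapezoidal AUC_0→14:
  [0→1.5]: (27.34+18.95)/2 × 1.5 = 34.7175
  [1.5→2.5]: (18.95+14.84)/2 × 1 = 16.895
  [2.5→4.5]: (14.84+9.10)/2 × 2 = 23.94
  [4.5→6.5]: (9.10+5.58)/2 × 2 = 14.68
  [6.5→10.5]: (5.58+2.10)/2 × 4 = 15.36
  [10.5→13.5]: (2.10+1.01)/2 × 3 = 4.665
  [13.5→14]: (1.01+0.89)/2 × 0.5 = 0.475
  Sum = 110.7325 mg/L·h

AUC = 110.7 mg/L·h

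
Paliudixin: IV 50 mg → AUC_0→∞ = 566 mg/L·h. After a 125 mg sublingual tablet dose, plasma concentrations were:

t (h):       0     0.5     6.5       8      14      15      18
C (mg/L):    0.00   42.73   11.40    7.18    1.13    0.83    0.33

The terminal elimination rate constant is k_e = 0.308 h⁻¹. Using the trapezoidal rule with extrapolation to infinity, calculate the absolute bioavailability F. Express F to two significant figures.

Trapezoidal AUC_0→18 (sublingual tablet):
  [0→0.5]: (0.00+42.73)/2 × 0.5 = 10.6825
  [0.5→6.5]: (42.73+11.40)/2 × 6 = 162.39
  [6.5→8]: (11.40+7.18)/2 × 1.5 = 13.935
  [8→14]: (7.18+1.13)/2 × 6 = 24.93
  [14→15]: (1.13+0.83)/2 × 1 = 0.98
  [15→18]: (0.83+0.33)/2 × 3 = 1.74
  Sum = 214.6575 mg/L·h
Tail: C_last/k_e = 0.33/0.308 = 1.071
AUC_0→∞ (sublingual tablet) = 214.6575 + 1.071 = 215.7285 mg/L·h
F = (AUC_ev/D_ev)/(AUC_iv/D_iv) = (215.7285/125)/(566/50) = 1.725828/11.32 = 0.1525

F = 0.15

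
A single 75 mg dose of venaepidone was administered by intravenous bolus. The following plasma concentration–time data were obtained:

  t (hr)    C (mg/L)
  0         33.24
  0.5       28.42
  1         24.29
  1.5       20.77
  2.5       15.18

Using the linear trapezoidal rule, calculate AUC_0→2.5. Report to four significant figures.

AUC = 57.83 mg/L·hr

Trapezoidal AUC_0→2.5:
  [0→0.5]: (33.24+28.42)/2 × 0.5 = 15.415
  [0.5→1]: (28.42+24.29)/2 × 0.5 = 13.1775
  [1→1.5]: (24.29+20.77)/2 × 0.5 = 11.265
  [1.5→2.5]: (20.77+15.18)/2 × 1 = 17.975
  Sum = 57.8325 mg/L·hr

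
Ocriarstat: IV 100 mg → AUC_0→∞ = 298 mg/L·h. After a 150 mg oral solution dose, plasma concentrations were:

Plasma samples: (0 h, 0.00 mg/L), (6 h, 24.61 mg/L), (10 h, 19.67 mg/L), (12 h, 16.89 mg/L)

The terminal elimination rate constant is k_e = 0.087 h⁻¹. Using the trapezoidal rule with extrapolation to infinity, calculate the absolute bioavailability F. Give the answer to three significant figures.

F = 0.879

Trapezoidal AUC_0→12 (oral solution):
  [0→6]: (0.00+24.61)/2 × 6 = 73.83
  [6→10]: (24.61+19.67)/2 × 4 = 88.56
  [10→12]: (19.67+16.89)/2 × 2 = 36.56
  Sum = 198.95 mg/L·h
Tail: C_last/k_e = 16.89/0.087 = 194.138
AUC_0→∞ (oral solution) = 198.95 + 194.138 = 393.088 mg/L·h
F = (AUC_ev/D_ev)/(AUC_iv/D_iv) = (393.088/150)/(298/100) = 2.62059/2.98 = 0.8794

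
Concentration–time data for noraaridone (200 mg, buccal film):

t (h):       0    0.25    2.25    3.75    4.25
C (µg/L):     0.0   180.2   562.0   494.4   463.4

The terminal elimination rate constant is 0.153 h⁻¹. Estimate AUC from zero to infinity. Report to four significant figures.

Trapezoidal AUC_0→4.25:
  [0→0.25]: (0.0+180.2)/2 × 0.25 = 22.525
  [0.25→2.25]: (180.2+562.0)/2 × 2 = 742.2
  [2.25→3.75]: (562.0+494.4)/2 × 1.5 = 792.3
  [3.75→4.25]: (494.4+463.4)/2 × 0.5 = 239.45
  Sum = 1796.475 µg/L·h
Extrapolated tail: C_last / k_e = 463.4 / 0.153 = 3028.758
AUC_0→∞ = 1796.475 + 3028.758 = 4825.233 µg/L·h

AUC = 4825 µg/L·h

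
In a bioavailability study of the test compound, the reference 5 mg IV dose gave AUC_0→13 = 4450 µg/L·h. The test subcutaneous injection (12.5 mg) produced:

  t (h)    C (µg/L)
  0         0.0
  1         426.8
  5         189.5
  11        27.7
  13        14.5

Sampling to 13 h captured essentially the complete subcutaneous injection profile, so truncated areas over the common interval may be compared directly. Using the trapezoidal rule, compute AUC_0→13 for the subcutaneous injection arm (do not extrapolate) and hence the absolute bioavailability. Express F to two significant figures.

Trapezoidal AUC_0→13 (subcutaneous injection):
  [0→1]: (0.0+426.8)/2 × 1 = 213.4
  [1→5]: (426.8+189.5)/2 × 4 = 1232.6
  [5→11]: (189.5+27.7)/2 × 6 = 651.6
  [11→13]: (27.7+14.5)/2 × 2 = 42.2
  Sum = 2139.8 µg/L·h
F = (AUC_ev/D_ev)/(AUC_iv/D_iv) = (2139.8/12.5)/(4450/5) = 171.184/890 = 0.1923

F = 0.19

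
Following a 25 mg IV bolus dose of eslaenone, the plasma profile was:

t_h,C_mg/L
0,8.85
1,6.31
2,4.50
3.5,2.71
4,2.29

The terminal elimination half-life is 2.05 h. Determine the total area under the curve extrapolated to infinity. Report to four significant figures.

Trapezoidal AUC_0→4:
  [0→1]: (8.85+6.31)/2 × 1 = 7.58
  [1→2]: (6.31+4.50)/2 × 1 = 5.405
  [2→3.5]: (4.50+2.71)/2 × 1.5 = 5.4075
  [3.5→4]: (2.71+2.29)/2 × 0.5 = 1.25
  Sum = 19.6425 mg/L·h
k_e = ln2 / t½ = 0.693147 / 2.05 = 0.3381 h^-1
Extrapolated tail: C_last / k_e = 2.29 / 0.3381 = 6.773
AUC_0→∞ = 19.6425 + 6.773 = 26.4155 mg/L·h

AUC = 26.42 mg/L·h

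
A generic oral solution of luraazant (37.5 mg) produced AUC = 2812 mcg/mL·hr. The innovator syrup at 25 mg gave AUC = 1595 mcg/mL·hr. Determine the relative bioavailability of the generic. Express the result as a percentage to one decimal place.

F_rel = (AUC_test/D_test) / (AUC_ref/D_ref)
      = (2812/37.5) / (1595/25)
      = 74.9867 / 63.8 = 1.1753 = 117.53%

F_rel = 117.5%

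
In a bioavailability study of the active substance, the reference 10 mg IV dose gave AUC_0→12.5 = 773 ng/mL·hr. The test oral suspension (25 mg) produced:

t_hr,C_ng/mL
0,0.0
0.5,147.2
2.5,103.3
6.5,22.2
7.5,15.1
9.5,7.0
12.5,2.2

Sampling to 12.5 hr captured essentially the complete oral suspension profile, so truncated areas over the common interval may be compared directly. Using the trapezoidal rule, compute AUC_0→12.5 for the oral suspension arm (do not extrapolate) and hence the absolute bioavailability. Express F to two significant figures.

F = 0.31

Trapezoidal AUC_0→12.5 (oral suspension):
  [0→0.5]: (0.0+147.2)/2 × 0.5 = 36.8
  [0.5→2.5]: (147.2+103.3)/2 × 2 = 250.5
  [2.5→6.5]: (103.3+22.2)/2 × 4 = 251.0
  [6.5→7.5]: (22.2+15.1)/2 × 1 = 18.65
  [7.5→9.5]: (15.1+7.0)/2 × 2 = 22.1
  [9.5→12.5]: (7.0+2.2)/2 × 3 = 13.8
  Sum = 592.85 ng/mL·hr
F = (AUC_ev/D_ev)/(AUC_iv/D_iv) = (592.85/25)/(773/10) = 23.714/77.3 = 0.3068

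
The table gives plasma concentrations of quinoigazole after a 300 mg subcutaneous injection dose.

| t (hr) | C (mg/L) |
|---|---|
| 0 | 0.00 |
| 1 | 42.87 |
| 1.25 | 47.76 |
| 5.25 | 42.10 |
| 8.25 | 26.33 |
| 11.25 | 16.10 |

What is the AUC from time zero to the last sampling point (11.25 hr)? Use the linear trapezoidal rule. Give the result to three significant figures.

AUC = 379 mg/L·hr

Trapezoidal AUC_0→11.25:
  [0→1]: (0.00+42.87)/2 × 1 = 21.435
  [1→1.25]: (42.87+47.76)/2 × 0.25 = 11.32875
  [1.25→5.25]: (47.76+42.10)/2 × 4 = 179.72
  [5.25→8.25]: (42.10+26.33)/2 × 3 = 102.645
  [8.25→11.25]: (26.33+16.10)/2 × 3 = 63.645
  Sum = 378.77375 mg/L·hr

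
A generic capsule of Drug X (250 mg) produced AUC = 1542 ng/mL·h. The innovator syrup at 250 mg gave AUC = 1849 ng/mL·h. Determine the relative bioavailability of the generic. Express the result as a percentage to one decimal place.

F_rel = (AUC_test/D_test) / (AUC_ref/D_ref)
      = (1542/250) / (1849/250)
      = 6.168 / 7.396 = 0.8340 = 83.40%

F_rel = 83.4%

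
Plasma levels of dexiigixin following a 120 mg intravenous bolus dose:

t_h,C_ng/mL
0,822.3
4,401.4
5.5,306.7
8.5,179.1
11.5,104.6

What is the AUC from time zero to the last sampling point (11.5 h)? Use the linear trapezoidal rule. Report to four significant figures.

AUC = 4133 ng/mL·h

Trapezoidal AUC_0→11.5:
  [0→4]: (822.3+401.4)/2 × 4 = 2447.4
  [4→5.5]: (401.4+306.7)/2 × 1.5 = 531.075
  [5.5→8.5]: (306.7+179.1)/2 × 3 = 728.7
  [8.5→11.5]: (179.1+104.6)/2 × 3 = 425.55
  Sum = 4132.725 ng/mL·h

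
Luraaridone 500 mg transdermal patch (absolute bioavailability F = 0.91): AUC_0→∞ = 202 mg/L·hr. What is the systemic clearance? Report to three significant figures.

CL = 2.25 L/hr

CL = F × Dose / AUC_0→∞
   = 0.91 × 500 / 202 = 2.25248 L/hr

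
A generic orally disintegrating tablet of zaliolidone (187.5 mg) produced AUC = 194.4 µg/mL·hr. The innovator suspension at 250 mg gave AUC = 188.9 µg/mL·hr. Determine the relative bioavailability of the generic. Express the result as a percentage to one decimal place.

F_rel = (AUC_test/D_test) / (AUC_ref/D_ref)
      = (194.4/187.5) / (188.9/250)
      = 1.0368 / 0.7556 = 1.3722 = 137.22%

F_rel = 137.2%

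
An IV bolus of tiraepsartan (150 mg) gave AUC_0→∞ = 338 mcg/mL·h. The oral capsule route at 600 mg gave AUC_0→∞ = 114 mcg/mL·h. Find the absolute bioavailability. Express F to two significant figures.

F = 0.084

F = (AUC_ev / D_ev) / (AUC_iv / D_iv)
  = (114/600) / (338/150)
  = 0.19 / 2.25333 = 0.0843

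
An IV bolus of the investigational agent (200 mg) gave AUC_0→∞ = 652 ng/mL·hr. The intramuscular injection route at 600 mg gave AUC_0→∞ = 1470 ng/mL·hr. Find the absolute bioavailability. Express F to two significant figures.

F = 0.75

F = (AUC_ev / D_ev) / (AUC_iv / D_iv)
  = (1470/600) / (652/200)
  = 2.45 / 3.26 = 0.7515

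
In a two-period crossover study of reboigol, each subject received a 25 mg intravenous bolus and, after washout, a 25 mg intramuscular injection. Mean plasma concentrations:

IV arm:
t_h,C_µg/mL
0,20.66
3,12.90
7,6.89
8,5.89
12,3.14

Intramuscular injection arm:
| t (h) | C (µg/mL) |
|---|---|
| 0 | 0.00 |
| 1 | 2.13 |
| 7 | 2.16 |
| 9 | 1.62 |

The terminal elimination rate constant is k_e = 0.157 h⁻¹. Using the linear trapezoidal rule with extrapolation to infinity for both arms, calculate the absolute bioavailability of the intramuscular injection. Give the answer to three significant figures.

Trapezoidal AUC_0→12 (IV):
  [0→3]: (20.66+12.90)/2 × 3 = 50.34
  [3→7]: (12.90+6.89)/2 × 4 = 39.58
  [7→8]: (6.89+5.89)/2 × 1 = 6.39
  [8→12]: (5.89+3.14)/2 × 4 = 18.06
  Sum = 114.37 µg/mL·h
IV tail: 3.14/0.157 = 20.000; AUC_iv,0→∞ = 114.37 + 20.000 = 134.37 µg/mL·h
Trapezoidal AUC_0→9 (intramuscular injection):
  [0→1]: (0.00+2.13)/2 × 1 = 1.065
  [1→7]: (2.13+2.16)/2 × 6 = 12.87
  [7→9]: (2.16+1.62)/2 × 2 = 3.78
  Sum = 17.715 µg/mL·h
intramuscular injection tail: 1.62/0.157 = 10.318; AUC_ev,0→∞ = 17.715 + 10.318 = 28.033 µg/mL·h
F = (AUC_ev/D_ev)/(AUC_iv/D_iv) = (28.033/25)/(134.37/25) = 1.12132/5.3748 = 0.2086

F = 0.209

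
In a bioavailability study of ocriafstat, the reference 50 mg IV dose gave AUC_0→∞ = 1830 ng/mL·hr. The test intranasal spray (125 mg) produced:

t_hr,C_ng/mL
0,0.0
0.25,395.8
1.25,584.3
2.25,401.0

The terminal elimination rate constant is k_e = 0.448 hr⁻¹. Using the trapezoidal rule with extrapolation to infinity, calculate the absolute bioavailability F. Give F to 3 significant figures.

F = 0.421

Trapezoidal AUC_0→2.25 (intranasal spray):
  [0→0.25]: (0.0+395.8)/2 × 0.25 = 49.475
  [0.25→1.25]: (395.8+584.3)/2 × 1 = 490.05
  [1.25→2.25]: (584.3+401.0)/2 × 1 = 492.65
  Sum = 1032.175 ng/mL·hr
Tail: C_last/k_e = 401.0/0.448 = 895.089
AUC_0→∞ (intranasal spray) = 1032.175 + 895.089 = 1927.264 ng/mL·hr
F = (AUC_ev/D_ev)/(AUC_iv/D_iv) = (1927.264/125)/(1830/50) = 15.418112/36.6 = 0.4213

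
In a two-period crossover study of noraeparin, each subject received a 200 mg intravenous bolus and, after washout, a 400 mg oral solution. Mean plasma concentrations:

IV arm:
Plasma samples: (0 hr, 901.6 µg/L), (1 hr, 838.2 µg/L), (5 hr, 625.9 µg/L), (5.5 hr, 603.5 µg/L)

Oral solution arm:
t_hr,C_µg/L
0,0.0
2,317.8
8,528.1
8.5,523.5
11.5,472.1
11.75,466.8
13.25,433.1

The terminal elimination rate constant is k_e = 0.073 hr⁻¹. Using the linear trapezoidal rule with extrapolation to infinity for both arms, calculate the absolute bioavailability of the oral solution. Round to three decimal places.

F = 0.458

Trapezoidal AUC_0→5.5 (IV):
  [0→1]: (901.6+838.2)/2 × 1 = 869.9
  [1→5]: (838.2+625.9)/2 × 4 = 2928.2
  [5→5.5]: (625.9+603.5)/2 × 0.5 = 307.35
  Sum = 4105.45 µg/L·hr
IV tail: 603.5/0.073 = 8267.123; AUC_iv,0→∞ = 4105.45 + 8267.123 = 12372.573 µg/L·hr
Trapezoidal AUC_0→13.25 (oral solution):
  [0→2]: (0.0+317.8)/2 × 2 = 317.8
  [2→8]: (317.8+528.1)/2 × 6 = 2537.7
  [8→8.5]: (528.1+523.5)/2 × 0.5 = 262.9
  [8.5→11.5]: (523.5+472.1)/2 × 3 = 1493.4
  [11.5→11.75]: (472.1+466.8)/2 × 0.25 = 117.3625
  [11.75→13.25]: (466.8+433.1)/2 × 1.5 = 674.925
  Sum = 5404.0875 µg/L·hr
oral solution tail: 433.1/0.073 = 5932.877; AUC_ev,0→∞ = 5404.0875 + 5932.877 = 11336.9645 µg/L·hr
F = (AUC_ev/D_ev)/(AUC_iv/D_iv) = (11336.9645/400)/(12372.573/200) = 28.3424/61.862865 = 0.4581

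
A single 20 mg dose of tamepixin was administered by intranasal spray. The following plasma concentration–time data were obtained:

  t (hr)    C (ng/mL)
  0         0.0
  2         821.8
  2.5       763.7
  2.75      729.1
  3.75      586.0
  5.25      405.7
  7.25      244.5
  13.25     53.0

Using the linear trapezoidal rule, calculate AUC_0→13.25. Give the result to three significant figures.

Trapezoidal AUC_0→13.25:
  [0→2]: (0.0+821.8)/2 × 2 = 821.8
  [2→2.5]: (821.8+763.7)/2 × 0.5 = 396.375
  [2.5→2.75]: (763.7+729.1)/2 × 0.25 = 186.6
  [2.75→3.75]: (729.1+586.0)/2 × 1 = 657.55
  [3.75→5.25]: (586.0+405.7)/2 × 1.5 = 743.775
  [5.25→7.25]: (405.7+244.5)/2 × 2 = 650.2
  [7.25→13.25]: (244.5+53.0)/2 × 6 = 892.5
  Sum = 4348.8 ng/mL·hr

AUC = 4350 ng/mL·hr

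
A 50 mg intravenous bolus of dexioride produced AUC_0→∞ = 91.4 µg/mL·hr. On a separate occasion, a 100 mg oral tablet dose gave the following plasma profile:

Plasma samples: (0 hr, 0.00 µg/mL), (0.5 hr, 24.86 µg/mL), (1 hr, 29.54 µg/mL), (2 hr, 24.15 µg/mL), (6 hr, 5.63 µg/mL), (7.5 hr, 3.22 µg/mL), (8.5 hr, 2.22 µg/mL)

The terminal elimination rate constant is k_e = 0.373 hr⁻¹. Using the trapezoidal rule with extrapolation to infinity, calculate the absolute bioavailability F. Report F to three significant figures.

F = 0.665

Trapezoidal AUC_0→8.5 (oral tablet):
  [0→0.5]: (0.00+24.86)/2 × 0.5 = 6.215
  [0.5→1]: (24.86+29.54)/2 × 0.5 = 13.6
  [1→2]: (29.54+24.15)/2 × 1 = 26.845
  [2→6]: (24.15+5.63)/2 × 4 = 59.56
  [6→7.5]: (5.63+3.22)/2 × 1.5 = 6.6375
  [7.5→8.5]: (3.22+2.22)/2 × 1 = 2.72
  Sum = 115.5775 µg/mL·hr
Tail: C_last/k_e = 2.22/0.373 = 5.952
AUC_0→∞ (oral tablet) = 115.5775 + 5.952 = 121.5295 µg/mL·hr
F = (AUC_ev/D_ev)/(AUC_iv/D_iv) = (121.5295/100)/(91.4/50) = 1.215295/1.828 = 0.6648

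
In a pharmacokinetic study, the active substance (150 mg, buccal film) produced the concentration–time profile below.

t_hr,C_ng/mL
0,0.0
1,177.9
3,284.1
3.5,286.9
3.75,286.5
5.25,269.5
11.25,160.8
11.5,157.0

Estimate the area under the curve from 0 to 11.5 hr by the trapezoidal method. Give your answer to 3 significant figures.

Trapezoidal AUC_0→11.5:
  [0→1]: (0.0+177.9)/2 × 1 = 88.95
  [1→3]: (177.9+284.1)/2 × 2 = 462.0
  [3→3.5]: (284.1+286.9)/2 × 0.5 = 142.75
  [3.5→3.75]: (286.9+286.5)/2 × 0.25 = 71.675
  [3.75→5.25]: (286.5+269.5)/2 × 1.5 = 417.0
  [5.25→11.25]: (269.5+160.8)/2 × 6 = 1290.9
  [11.25→11.5]: (160.8+157.0)/2 × 0.25 = 39.725
  Sum = 2513.0 ng/mL·hr

AUC = 2510 ng/mL·hr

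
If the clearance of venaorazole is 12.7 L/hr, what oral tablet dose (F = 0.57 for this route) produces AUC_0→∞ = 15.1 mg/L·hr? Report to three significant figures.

Dose = 336 mg

Dose = CL × AUC_0→∞ / F
     = 12.7 × 15.1 / 0.57 = 336.439 mg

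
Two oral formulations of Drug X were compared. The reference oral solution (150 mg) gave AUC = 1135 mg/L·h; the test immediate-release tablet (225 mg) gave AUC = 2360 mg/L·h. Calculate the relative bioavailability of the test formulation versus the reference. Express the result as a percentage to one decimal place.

F_rel = 138.6%

F_rel = (AUC_test/D_test) / (AUC_ref/D_ref)
      = (2360/225) / (1135/150)
      = 10.4889 / 7.56667 = 1.3862 = 138.62%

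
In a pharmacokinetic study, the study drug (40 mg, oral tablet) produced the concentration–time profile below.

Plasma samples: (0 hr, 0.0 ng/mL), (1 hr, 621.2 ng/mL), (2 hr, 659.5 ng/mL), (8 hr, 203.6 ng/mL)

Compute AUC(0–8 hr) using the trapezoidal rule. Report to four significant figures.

AUC = 3540 ng/mL·hr

Trapezoidal AUC_0→8:
  [0→1]: (0.0+621.2)/2 × 1 = 310.6
  [1→2]: (621.2+659.5)/2 × 1 = 640.35
  [2→8]: (659.5+203.6)/2 × 6 = 2589.3
  Sum = 3540.25 ng/mL·hr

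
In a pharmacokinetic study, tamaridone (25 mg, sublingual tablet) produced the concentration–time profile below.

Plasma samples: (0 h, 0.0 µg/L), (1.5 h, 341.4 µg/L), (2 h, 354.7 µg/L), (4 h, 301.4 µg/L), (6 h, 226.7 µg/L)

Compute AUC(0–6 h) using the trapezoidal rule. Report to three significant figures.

AUC = 1610 µg/L·h

Trapezoidal AUC_0→6:
  [0→1.5]: (0.0+341.4)/2 × 1.5 = 256.05
  [1.5→2]: (341.4+354.7)/2 × 0.5 = 174.025
  [2→4]: (354.7+301.4)/2 × 2 = 656.1
  [4→6]: (301.4+226.7)/2 × 2 = 528.1
  Sum = 1614.275 µg/L·h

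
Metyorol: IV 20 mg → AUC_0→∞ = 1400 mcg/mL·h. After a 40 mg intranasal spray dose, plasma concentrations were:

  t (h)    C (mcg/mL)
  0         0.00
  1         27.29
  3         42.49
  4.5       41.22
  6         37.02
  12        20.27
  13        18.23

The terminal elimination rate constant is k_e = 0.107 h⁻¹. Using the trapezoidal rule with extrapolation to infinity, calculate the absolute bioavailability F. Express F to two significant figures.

F = 0.20

Trapezoidal AUC_0→13 (intranasal spray):
  [0→1]: (0.00+27.29)/2 × 1 = 13.645
  [1→3]: (27.29+42.49)/2 × 2 = 69.78
  [3→4.5]: (42.49+41.22)/2 × 1.5 = 62.7825
  [4.5→6]: (41.22+37.02)/2 × 1.5 = 58.68
  [6→12]: (37.02+20.27)/2 × 6 = 171.87
  [12→13]: (20.27+18.23)/2 × 1 = 19.25
  Sum = 396.0075 mcg/mL·h
Tail: C_last/k_e = 18.23/0.107 = 170.374
AUC_0→∞ (intranasal spray) = 396.0075 + 170.374 = 566.3815 mcg/mL·h
F = (AUC_ev/D_ev)/(AUC_iv/D_iv) = (566.3815/40)/(1400/20) = 14.1595/70 = 0.2023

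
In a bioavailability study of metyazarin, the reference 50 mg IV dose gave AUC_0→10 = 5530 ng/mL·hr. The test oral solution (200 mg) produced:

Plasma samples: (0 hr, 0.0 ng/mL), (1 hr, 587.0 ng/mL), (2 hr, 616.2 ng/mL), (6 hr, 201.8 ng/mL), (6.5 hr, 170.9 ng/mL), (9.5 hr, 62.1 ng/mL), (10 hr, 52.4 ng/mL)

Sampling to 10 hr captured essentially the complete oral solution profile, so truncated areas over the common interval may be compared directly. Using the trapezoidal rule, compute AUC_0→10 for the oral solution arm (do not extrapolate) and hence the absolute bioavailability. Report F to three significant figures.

Trapezoidal AUC_0→10 (oral solution):
  [0→1]: (0.0+587.0)/2 × 1 = 293.5
  [1→2]: (587.0+616.2)/2 × 1 = 601.6
  [2→6]: (616.2+201.8)/2 × 4 = 1636.0
  [6→6.5]: (201.8+170.9)/2 × 0.5 = 93.175
  [6.5→9.5]: (170.9+62.1)/2 × 3 = 349.5
  [9.5→10]: (62.1+52.4)/2 × 0.5 = 28.625
  Sum = 3002.4 ng/mL·hr
F = (AUC_ev/D_ev)/(AUC_iv/D_iv) = (3002.4/200)/(5530/50) = 15.012/110.6 = 0.1357

F = 0.136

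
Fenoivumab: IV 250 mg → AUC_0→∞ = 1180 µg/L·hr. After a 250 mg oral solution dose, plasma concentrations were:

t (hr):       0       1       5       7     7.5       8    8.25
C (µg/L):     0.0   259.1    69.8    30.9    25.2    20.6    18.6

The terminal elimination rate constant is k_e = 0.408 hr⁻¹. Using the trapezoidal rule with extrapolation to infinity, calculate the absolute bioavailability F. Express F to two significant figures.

Trapezoidal AUC_0→8.25 (oral solution):
  [0→1]: (0.0+259.1)/2 × 1 = 129.55
  [1→5]: (259.1+69.8)/2 × 4 = 657.8
  [5→7]: (69.8+30.9)/2 × 2 = 100.7
  [7→7.5]: (30.9+25.2)/2 × 0.5 = 14.025
  [7.5→8]: (25.2+20.6)/2 × 0.5 = 11.45
  [8→8.25]: (20.6+18.6)/2 × 0.25 = 4.9
  Sum = 918.425 µg/L·hr
Tail: C_last/k_e = 18.6/0.408 = 45.588
AUC_0→∞ (oral solution) = 918.425 + 45.588 = 964.013 µg/L·hr
F = (AUC_ev/D_ev)/(AUC_iv/D_iv) = (964.013/250)/(1180/250) = 3.856052/4.72 = 0.8170

F = 0.82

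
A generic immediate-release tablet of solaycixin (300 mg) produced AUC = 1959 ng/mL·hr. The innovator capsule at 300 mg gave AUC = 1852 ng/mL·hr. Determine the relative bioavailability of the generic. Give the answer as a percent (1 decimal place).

F_rel = 105.8%

F_rel = (AUC_test/D_test) / (AUC_ref/D_ref)
      = (1959/300) / (1852/300)
      = 6.53 / 6.17333 = 1.0578 = 105.78%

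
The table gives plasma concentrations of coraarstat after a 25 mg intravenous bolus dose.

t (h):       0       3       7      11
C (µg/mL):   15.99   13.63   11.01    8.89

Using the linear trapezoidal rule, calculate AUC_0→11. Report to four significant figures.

AUC = 133.5 µg/mL·h

Trapezoidal AUC_0→11:
  [0→3]: (15.99+13.63)/2 × 3 = 44.43
  [3→7]: (13.63+11.01)/2 × 4 = 49.28
  [7→11]: (11.01+8.89)/2 × 4 = 39.8
  Sum = 133.51 µg/mL·h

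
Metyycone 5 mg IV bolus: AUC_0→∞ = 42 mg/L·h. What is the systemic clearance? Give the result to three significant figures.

CL = 0.119 L/h

CL = Dose_iv / AUC_0→∞
   = 5 / 42 = 0.119048 L/h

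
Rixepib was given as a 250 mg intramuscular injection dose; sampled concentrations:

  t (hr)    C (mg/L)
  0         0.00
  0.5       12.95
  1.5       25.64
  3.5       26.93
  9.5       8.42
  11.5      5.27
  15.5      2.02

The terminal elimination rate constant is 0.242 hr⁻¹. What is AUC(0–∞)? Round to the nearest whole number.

Trapezoidal AUC_0→15.5:
  [0→0.5]: (0.00+12.95)/2 × 0.5 = 3.2375
  [0.5→1.5]: (12.95+25.64)/2 × 1 = 19.295
  [1.5→3.5]: (25.64+26.93)/2 × 2 = 52.57
  [3.5→9.5]: (26.93+8.42)/2 × 6 = 106.05
  [9.5→11.5]: (8.42+5.27)/2 × 2 = 13.69
  [11.5→15.5]: (5.27+2.02)/2 × 4 = 14.58
  Sum = 209.4225 mg/L·hr
Extrapolated tail: C_last / k_e = 2.02 / 0.242 = 8.347
AUC_0→∞ = 209.4225 + 8.347 = 217.7695 mg/L·hr

AUC = 218 mg/L·hr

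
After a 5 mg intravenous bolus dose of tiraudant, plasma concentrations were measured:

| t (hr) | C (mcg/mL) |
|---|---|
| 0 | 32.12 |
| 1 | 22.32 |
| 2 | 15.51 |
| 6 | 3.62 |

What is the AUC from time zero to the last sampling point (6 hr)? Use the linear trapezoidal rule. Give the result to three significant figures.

Trapezoidal AUC_0→6:
  [0→1]: (32.12+22.32)/2 × 1 = 27.22
  [1→2]: (22.32+15.51)/2 × 1 = 18.915
  [2→6]: (15.51+3.62)/2 × 4 = 38.26
  Sum = 84.395 mcg/mL·hr

AUC = 84.4 mcg/mL·hr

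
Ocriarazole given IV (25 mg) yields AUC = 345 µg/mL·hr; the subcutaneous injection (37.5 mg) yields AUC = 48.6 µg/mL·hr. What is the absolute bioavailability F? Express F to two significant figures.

F = 0.094

F = (AUC_ev / D_ev) / (AUC_iv / D_iv)
  = (48.6/37.5) / (345/25)
  = 1.296 / 13.8 = 0.0939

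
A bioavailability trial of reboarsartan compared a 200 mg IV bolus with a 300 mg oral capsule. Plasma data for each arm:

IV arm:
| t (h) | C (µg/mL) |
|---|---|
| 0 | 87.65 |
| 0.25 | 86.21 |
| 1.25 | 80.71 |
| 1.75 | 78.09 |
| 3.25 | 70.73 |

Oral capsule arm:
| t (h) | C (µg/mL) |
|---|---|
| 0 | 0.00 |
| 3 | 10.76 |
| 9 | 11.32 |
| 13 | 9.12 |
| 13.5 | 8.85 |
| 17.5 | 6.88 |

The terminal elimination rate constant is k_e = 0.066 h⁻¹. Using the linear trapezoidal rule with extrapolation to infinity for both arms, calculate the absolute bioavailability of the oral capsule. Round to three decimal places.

F = 0.132

Trapezoidal AUC_0→3.25 (IV):
  [0→0.25]: (87.65+86.21)/2 × 0.25 = 21.7325
  [0.25→1.25]: (86.21+80.71)/2 × 1 = 83.46
  [1.25→1.75]: (80.71+78.09)/2 × 0.5 = 39.7
  [1.75→3.25]: (78.09+70.73)/2 × 1.5 = 111.615
  Sum = 256.5075 µg/mL·h
IV tail: 70.73/0.066 = 1071.667; AUC_iv,0→∞ = 256.5075 + 1071.667 = 1328.1745 µg/mL·h
Trapezoidal AUC_0→17.5 (oral capsule):
  [0→3]: (0.00+10.76)/2 × 3 = 16.14
  [3→9]: (10.76+11.32)/2 × 6 = 66.24
  [9→13]: (11.32+9.12)/2 × 4 = 40.88
  [13→13.5]: (9.12+8.85)/2 × 0.5 = 4.4925
  [13.5→17.5]: (8.85+6.88)/2 × 4 = 31.46
  Sum = 159.2125 µg/mL·h
oral capsule tail: 6.88/0.066 = 104.242; AUC_ev,0→∞ = 159.2125 + 104.242 = 263.4545 µg/mL·h
F = (AUC_ev/D_ev)/(AUC_iv/D_iv) = (263.4545/300)/(1328.1745/200) = 0.878182/6.6408725 = 0.1322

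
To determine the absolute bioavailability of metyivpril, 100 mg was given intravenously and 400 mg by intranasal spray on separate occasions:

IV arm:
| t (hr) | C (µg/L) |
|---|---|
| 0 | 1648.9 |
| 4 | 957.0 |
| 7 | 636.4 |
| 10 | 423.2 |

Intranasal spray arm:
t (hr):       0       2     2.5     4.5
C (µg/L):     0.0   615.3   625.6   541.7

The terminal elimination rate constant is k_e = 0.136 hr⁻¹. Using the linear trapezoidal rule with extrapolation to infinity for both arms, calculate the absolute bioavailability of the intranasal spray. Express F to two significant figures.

F = 0.12

Trapezoidal AUC_0→10 (IV):
  [0→4]: (1648.9+957.0)/2 × 4 = 5211.8
  [4→7]: (957.0+636.4)/2 × 3 = 2390.1
  [7→10]: (636.4+423.2)/2 × 3 = 1589.4
  Sum = 9191.3 µg/L·hr
IV tail: 423.2/0.136 = 3111.765; AUC_iv,0→∞ = 9191.3 + 3111.765 = 12303.065 µg/L·hr
Trapezoidal AUC_0→4.5 (intranasal spray):
  [0→2]: (0.0+615.3)/2 × 2 = 615.3
  [2→2.5]: (615.3+625.6)/2 × 0.5 = 310.225
  [2.5→4.5]: (625.6+541.7)/2 × 2 = 1167.3
  Sum = 2092.825 µg/L·hr
intranasal spray tail: 541.7/0.136 = 3983.088; AUC_ev,0→∞ = 2092.825 + 3983.088 = 6075.913 µg/L·hr
F = (AUC_ev/D_ev)/(AUC_iv/D_iv) = (6075.913/400)/(12303.065/100) = 15.1898/123.03065 = 0.1235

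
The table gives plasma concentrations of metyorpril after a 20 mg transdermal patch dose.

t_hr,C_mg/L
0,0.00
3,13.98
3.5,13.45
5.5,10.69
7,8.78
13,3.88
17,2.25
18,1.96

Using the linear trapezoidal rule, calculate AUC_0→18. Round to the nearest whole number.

Trapezoidal AUC_0→18:
  [0→3]: (0.00+13.98)/2 × 3 = 20.97
  [3→3.5]: (13.98+13.45)/2 × 0.5 = 6.8575
  [3.5→5.5]: (13.45+10.69)/2 × 2 = 24.14
  [5.5→7]: (10.69+8.78)/2 × 1.5 = 14.6025
  [7→13]: (8.78+3.88)/2 × 6 = 37.98
  [13→17]: (3.88+2.25)/2 × 4 = 12.26
  [17→18]: (2.25+1.96)/2 × 1 = 2.105
  Sum = 118.915 mg/L·hr

AUC = 119 mg/L·hr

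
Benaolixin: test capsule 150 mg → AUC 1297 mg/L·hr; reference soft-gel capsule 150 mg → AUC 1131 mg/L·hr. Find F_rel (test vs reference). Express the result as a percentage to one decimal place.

F_rel = 114.7%

F_rel = (AUC_test/D_test) / (AUC_ref/D_ref)
      = (1297/150) / (1131/150)
      = 8.64667 / 7.54 = 1.1468 = 114.68%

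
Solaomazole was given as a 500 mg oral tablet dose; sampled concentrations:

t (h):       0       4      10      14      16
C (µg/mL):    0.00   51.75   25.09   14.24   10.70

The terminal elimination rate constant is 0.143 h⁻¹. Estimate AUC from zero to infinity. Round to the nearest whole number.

AUC = 512 µg/mL·h

Trapezoidal AUC_0→16:
  [0→4]: (0.00+51.75)/2 × 4 = 103.5
  [4→10]: (51.75+25.09)/2 × 6 = 230.52
  [10→14]: (25.09+14.24)/2 × 4 = 78.66
  [14→16]: (14.24+10.70)/2 × 2 = 24.94
  Sum = 437.62 µg/mL·h
Extrapolated tail: C_last / k_e = 10.70 / 0.143 = 74.825
AUC_0→∞ = 437.62 + 74.825 = 512.445 µg/mL·h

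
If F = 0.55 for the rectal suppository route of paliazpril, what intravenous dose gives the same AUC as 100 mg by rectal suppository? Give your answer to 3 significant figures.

D_iv = 55.0 mg

Systemic exposure from an extravascular dose = F × D_ev, so the equivalent IV dose is F × D_ev.
D_iv = F × D_ev = 0.55 × 100 = 55 mg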